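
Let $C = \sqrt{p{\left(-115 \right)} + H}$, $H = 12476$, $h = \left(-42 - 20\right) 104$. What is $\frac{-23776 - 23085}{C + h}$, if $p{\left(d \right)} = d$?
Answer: $\frac{302159728}{41564343} + \frac{46861 \sqrt{12361}}{41564343} \approx 7.395$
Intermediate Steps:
$h = -6448$ ($h = \left(-62\right) 104 = -6448$)
$C = \sqrt{12361}$ ($C = \sqrt{-115 + 12476} = \sqrt{12361} \approx 111.18$)
$\frac{-23776 - 23085}{C + h} = \frac{-23776 - 23085}{\sqrt{12361} - 6448} = - \frac{46861}{-6448 + \sqrt{12361}}$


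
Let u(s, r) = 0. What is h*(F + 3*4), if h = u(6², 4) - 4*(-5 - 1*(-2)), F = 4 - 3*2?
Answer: 120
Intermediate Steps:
F = -2 (F = 4 - 6 = -2)
h = 12 (h = 0 - 4*(-5 - 1*(-2)) = 0 - 4*(-5 + 2) = 0 - 4*(-3) = 0 + 12 = 12)
h*(F + 3*4) = 12*(-2 + 3*4) = 12*(-2 + 12) = 12*10 = 120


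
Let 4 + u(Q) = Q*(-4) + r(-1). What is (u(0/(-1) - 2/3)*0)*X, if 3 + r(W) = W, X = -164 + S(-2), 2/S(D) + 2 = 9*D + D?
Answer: 0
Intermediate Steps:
S(D) = 2/(-2 + 10*D) (S(D) = 2/(-2 + (9*D + D)) = 2/(-2 + 10*D))
X = -1805/11 (X = -164 + 1/(-1 + 5*(-2)) = -164 + 1/(-1 - 10) = -164 + 1/(-11) = -164 - 1/11 = -1805/11 ≈ -164.09)
r(W) = -3 + W
u(Q) = -8 - 4*Q (u(Q) = -4 + (Q*(-4) + (-3 - 1)) = -4 + (-4*Q - 4) = -4 + (-4 - 4*Q) = -8 - 4*Q)
(u(0/(-1) - 2/3)*0)*X = ((-8 - 4*(0/(-1) - 2/3))*0)*(-1805/11) = ((-8 - 4*(0*(-1) - 2*1/3))*0)*(-1805/11) = ((-8 - 4*(0 - 2/3))*0)*(-1805/11) = ((-8 - 4*(-2/3))*0)*(-1805/11) = ((-8 + 8/3)*0)*(-1805/11) = -16/3*0*(-1805/11) = 0*(-1805/11) = 0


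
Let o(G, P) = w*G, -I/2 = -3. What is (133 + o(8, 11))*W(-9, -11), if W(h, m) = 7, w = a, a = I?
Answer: 1267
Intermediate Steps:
I = 6 (I = -2*(-3) = 6)
a = 6
w = 6
o(G, P) = 6*G
(133 + o(8, 11))*W(-9, -11) = (133 + 6*8)*7 = (133 + 48)*7 = 181*7 = 1267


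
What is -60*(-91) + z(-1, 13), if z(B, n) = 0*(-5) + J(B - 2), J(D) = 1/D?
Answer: 16379/3 ≈ 5459.7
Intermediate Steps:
z(B, n) = 1/(-2 + B) (z(B, n) = 0*(-5) + 1/(B - 2) = 0 + 1/(-2 + B) = 1/(-2 + B))
-60*(-91) + z(-1, 13) = -60*(-91) + 1/(-2 - 1) = 5460 + 1/(-3) = 5460 - 1/3 = 16379/3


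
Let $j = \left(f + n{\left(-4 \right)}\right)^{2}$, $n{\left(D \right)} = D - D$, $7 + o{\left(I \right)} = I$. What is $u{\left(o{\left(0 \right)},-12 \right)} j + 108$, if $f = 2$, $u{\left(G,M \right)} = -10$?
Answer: $68$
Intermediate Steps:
$o{\left(I \right)} = -7 + I$
$n{\left(D \right)} = 0$
$j = 4$ ($j = \left(2 + 0\right)^{2} = 2^{2} = 4$)
$u{\left(o{\left(0 \right)},-12 \right)} j + 108 = \left(-10\right) 4 + 108 = -40 + 108 = 68$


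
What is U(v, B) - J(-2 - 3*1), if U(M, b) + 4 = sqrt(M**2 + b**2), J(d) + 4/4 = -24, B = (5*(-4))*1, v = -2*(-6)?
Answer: 21 + 4*sqrt(34) ≈ 44.324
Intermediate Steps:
v = 12
B = -20 (B = -20*1 = -20)
J(d) = -25 (J(d) = -1 - 24 = -25)
U(M, b) = -4 + sqrt(M**2 + b**2)
U(v, B) - J(-2 - 3*1) = (-4 + sqrt(12**2 + (-20)**2)) - 1*(-25) = (-4 + sqrt(144 + 400)) + 25 = (-4 + sqrt(544)) + 25 = (-4 + 4*sqrt(34)) + 25 = 21 + 4*sqrt(34)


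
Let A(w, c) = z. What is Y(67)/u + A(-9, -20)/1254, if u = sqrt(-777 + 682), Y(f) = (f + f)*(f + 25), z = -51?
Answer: -17/418 - 12328*I*sqrt(95)/95 ≈ -0.04067 - 1264.8*I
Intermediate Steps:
A(w, c) = -51
Y(f) = 2*f*(25 + f) (Y(f) = (2*f)*(25 + f) = 2*f*(25 + f))
u = I*sqrt(95) (u = sqrt(-95) = I*sqrt(95) ≈ 9.7468*I)
Y(67)/u + A(-9, -20)/1254 = (2*67*(25 + 67))/((I*sqrt(95))) - 51/1254 = (2*67*92)*(-I*sqrt(95)/95) - 51*1/1254 = 12328*(-I*sqrt(95)/95) - 17/418 = -12328*I*sqrt(95)/95 - 17/418 = -17/418 - 12328*I*sqrt(95)/95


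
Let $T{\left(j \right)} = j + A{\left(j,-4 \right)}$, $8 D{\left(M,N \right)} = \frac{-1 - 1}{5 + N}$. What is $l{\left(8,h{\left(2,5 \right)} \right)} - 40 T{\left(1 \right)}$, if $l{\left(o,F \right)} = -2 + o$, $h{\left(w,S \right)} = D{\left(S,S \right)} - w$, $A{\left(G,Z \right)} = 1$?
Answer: $-74$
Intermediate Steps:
$D{\left(M,N \right)} = - \frac{1}{4 \left(5 + N\right)}$ ($D{\left(M,N \right)} = \frac{\left(-1 - 1\right) \frac{1}{5 + N}}{8} = \frac{\left(-2\right) \frac{1}{5 + N}}{8} = - \frac{1}{4 \left(5 + N\right)}$)
$h{\left(w,S \right)} = - w - \frac{1}{20 + 4 S}$ ($h{\left(w,S \right)} = - \frac{1}{20 + 4 S} - w = - w - \frac{1}{20 + 4 S}$)
$T{\left(j \right)} = 1 + j$ ($T{\left(j \right)} = j + 1 = 1 + j$)
$l{\left(8,h{\left(2,5 \right)} \right)} - 40 T{\left(1 \right)} = \left(-2 + 8\right) - 40 \left(1 + 1\right) = 6 - 80 = -74$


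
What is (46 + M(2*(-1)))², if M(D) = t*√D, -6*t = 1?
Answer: (276 - I*√2)²/36 ≈ 2115.9 - 21.685*I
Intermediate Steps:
t = -⅙ (t = -⅙*1 = -⅙ ≈ -0.16667)
M(D) = -√D/6
(46 + M(2*(-1)))² = (46 - I*√2/6)²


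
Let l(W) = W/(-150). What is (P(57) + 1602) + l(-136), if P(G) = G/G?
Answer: 120293/75 ≈ 1603.9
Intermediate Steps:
l(W) = -W/150 (l(W) = W*(-1/150) = -W/150)
P(G) = 1
(P(57) + 1602) + l(-136) = (1 + 1602) - 1/150*(-136) = 1603 + 68/75 = 120293/75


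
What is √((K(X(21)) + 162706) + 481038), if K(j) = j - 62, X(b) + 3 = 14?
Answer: √643693 ≈ 802.30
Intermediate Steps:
X(b) = 11 (X(b) = -3 + 14 = 11)
K(j) = -62 + j
√((K(X(21)) + 162706) + 481038) = √(((-62 + 11) + 162706) + 481038) = √((-51 + 162706) + 481038) = √(162655 + 481038) = √643693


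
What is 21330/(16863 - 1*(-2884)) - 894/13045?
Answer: 260596032/257599615 ≈ 1.0116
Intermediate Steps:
21330/(16863 - 1*(-2884)) - 894/13045 = 21330/(16863 + 2884) - 894*1/13045 = 21330/19747 - 894/13045 = 260596032/257599615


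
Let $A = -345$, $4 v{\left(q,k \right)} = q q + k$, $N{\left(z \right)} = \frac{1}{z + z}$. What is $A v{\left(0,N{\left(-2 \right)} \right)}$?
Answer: $\frac{345}{16} \approx 21.563$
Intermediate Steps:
$N{\left(z \right)} = \frac{1}{2 z}$
$v{\left(q,k \right)} = \frac{k}{4} + \frac{q^{2}}{4}$ ($v{\left(q,k \right)} = \frac{q q + k}{4} = \frac{q^{2} + k}{4} = \frac{k + q^{2}}{4} = \frac{k}{4} + \frac{q^{2}}{4}$)
$A v{\left(0,N{\left(-2 \right)} \right)} = - 345 \left(\frac{\frac{1}{2} \frac{1}{-2}}{4} + \frac{0^{2}}{4}\right) = - 345 \left(\frac{\frac{1}{2} \left(- \frac{1}{2}\right)}{4} + \frac{1}{4} \cdot 0\right) = - 345 \left(\frac{1}{4} \left(- \frac{1}{4}\right) + 0\right) = - 345 \left(- \frac{1}{16} + 0\right) = \left(-345\right) \left(- \frac{1}{16}\right) = \frac{345}{16}$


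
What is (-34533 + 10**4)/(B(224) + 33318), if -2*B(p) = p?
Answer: -24533/33206 ≈ -0.73881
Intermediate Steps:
B(p) = -p/2
(-34533 + 10**4)/(B(224) + 33318) = (-34533 + 10**4)/(-1/2*224 + 33318) = (-34533 + 10000)/(-112 + 33318) = -24533/33206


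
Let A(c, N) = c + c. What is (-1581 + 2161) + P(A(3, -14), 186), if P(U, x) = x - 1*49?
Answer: 717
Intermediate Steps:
A(c, N) = 2*c
P(U, x) = -49 + x (P(U, x) = x - 49 = -49 + x)
(-1581 + 2161) + P(A(3, -14), 186) = (-1581 + 2161) + (-49 + 186) = 580 + 137 = 717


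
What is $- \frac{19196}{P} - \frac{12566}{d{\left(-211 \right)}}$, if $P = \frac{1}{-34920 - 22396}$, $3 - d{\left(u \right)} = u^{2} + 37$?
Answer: $\frac{49021101251046}{44555} \approx 1.1002 \cdot 10^{9}$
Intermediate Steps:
$d{\left(u \right)} = -34 - u^{2}$ ($d{\left(u \right)} = 3 - \left(u^{2} + 37\right) = 3 - \left(37 + u^{2}\right) = -34 - u^{2}$)
$P = - \frac{1}{57316}$ ($P = \frac{1}{-57316} = - \frac{1}{57316} \approx -1.7447 \cdot 10^{-5}$)
$- \frac{19196}{P} - \frac{12566}{d{\left(-211 \right)}} = - \frac{19196}{- \frac{1}{57316}} - \frac{12566}{-34 - \left(-211\right)^{2}} = \left(-19196\right) \left(-57316\right) - \frac{12566}{-34 - 44521} = 1100237936 - \frac{12566}{-34 - 44521} = 1100237936 - \frac{12566}{-44555} = 1100237936 - - \frac{12566}{44555} = 1100237936 + \frac{12566}{44555} = \frac{49021101251046}{44555}$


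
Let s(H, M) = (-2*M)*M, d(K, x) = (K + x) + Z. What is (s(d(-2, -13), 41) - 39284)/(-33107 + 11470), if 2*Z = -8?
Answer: 42646/21637 ≈ 1.9710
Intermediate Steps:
Z = -4 (Z = (½)*(-8) = -4)
d(K, x) = -4 + K + x (d(K, x) = (K + x) - 4 = -4 + K + x)
s(H, M) = -2*M²
(s(d(-2, -13), 41) - 39284)/(-33107 + 11470) = (-2*41² - 39284)/(-33107 + 11470) = (-2*1681 - 39284)/(-21637) = (-3362 - 39284)*(-1/21637) = -42646*(-1/21637) = 42646/21637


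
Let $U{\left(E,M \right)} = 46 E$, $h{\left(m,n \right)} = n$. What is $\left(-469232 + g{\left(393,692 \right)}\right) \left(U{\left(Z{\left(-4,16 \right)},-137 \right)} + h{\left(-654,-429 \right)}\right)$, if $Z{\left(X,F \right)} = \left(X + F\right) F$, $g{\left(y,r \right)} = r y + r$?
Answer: $-1651895352$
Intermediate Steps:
$g{\left(y,r \right)} = r + r y$
$Z{\left(X,F \right)} = F \left(F + X\right)$ ($Z{\left(X,F \right)} = \left(F + X\right) F = F \left(F + X\right)$)
$\left(-469232 + g{\left(393,692 \right)}\right) \left(U{\left(Z{\left(-4,16 \right)},-137 \right)} + h{\left(-654,-429 \right)}\right) = \left(-469232 + 692 \left(1 + 393\right)\right) \left(46 \cdot 16 \left(16 - 4\right) - 429\right) = \left(-469232 + 692 \cdot 394\right) \left(46 \cdot 16 \cdot 12 - 429\right) = \left(-469232 + 272648\right) \left(46 \cdot 192 - 429\right) = - 196584 \left(8832 - 429\right) = \left(-196584\right) 8403 = -1651895352$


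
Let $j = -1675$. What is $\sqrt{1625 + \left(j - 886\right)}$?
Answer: $6 i \sqrt{26} \approx 30.594 i$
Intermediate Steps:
$\sqrt{1625 + \left(j - 886\right)} = \sqrt{1625 - 2561} = \sqrt{-936} = 6 i \sqrt{26}$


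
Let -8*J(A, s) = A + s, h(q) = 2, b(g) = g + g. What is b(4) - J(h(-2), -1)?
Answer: 65/8 ≈ 8.1250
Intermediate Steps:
b(g) = 2*g
J(A, s) = -A/8 - s/8 (J(A, s) = -(A + s)/8 = -A/8 - s/8)
b(4) - J(h(-2), -1) = 2*4 - (-1/8*2 - 1/8*(-1)) = 8 - (-1/4 + 1/8) = 8 - 1*(-1/8) = 8 + 1/8 = 65/8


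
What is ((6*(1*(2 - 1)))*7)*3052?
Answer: 128184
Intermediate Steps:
((6*(1*(2 - 1)))*7)*3052 = ((6*(1*1))*7)*3052 = ((6*1)*7)*3052 = (6*7)*3052 = 42*3052 = 128184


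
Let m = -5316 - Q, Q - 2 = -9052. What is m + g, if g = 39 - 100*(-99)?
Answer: 13673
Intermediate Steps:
Q = -9050 (Q = 2 - 9052 = -9050)
g = 9939 (g = 39 + 9900 = 9939)
m = 3734 (m = -5316 - 1*(-9050) = -5316 + 9050 = 3734)
m + g = 3734 + 9939 = 13673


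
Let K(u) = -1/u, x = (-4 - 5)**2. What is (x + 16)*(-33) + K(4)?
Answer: -12805/4 ≈ -3201.3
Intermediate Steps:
x = 81 (x = (-9)**2 = 81)
(x + 16)*(-33) + K(4) = (81 + 16)*(-33) - 1/4 = 97*(-33) - 1*1/4 = -3201 - 1/4 = -12805/4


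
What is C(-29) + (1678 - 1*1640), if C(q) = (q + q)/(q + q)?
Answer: 39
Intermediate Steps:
C(q) = 1 (C(q) = (2*q)/((2*q)) = (2*q)*(1/(2*q)) = 1)
C(-29) + (1678 - 1*1640) = 1 + (1678 - 1*1640) = 1 + (1678 - 1640) = 1 + 38 = 39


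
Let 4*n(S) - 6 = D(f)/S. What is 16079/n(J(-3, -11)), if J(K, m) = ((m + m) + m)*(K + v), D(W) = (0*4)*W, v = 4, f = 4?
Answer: 32158/3 ≈ 10719.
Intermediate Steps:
D(W) = 0 (D(W) = 0*W = 0)
J(K, m) = 3*m*(4 + K) (J(K, m) = ((m + m) + m)*(K + 4) = (2*m + m)*(4 + K) = (3*m)*(4 + K) = 3*m*(4 + K))
n(S) = 3/2 (n(S) = 3/2 + (0/S)/4 = 3/2 + (1/4)*0 = 3/2 + 0 = 3/2)
16079/n(J(-3, -11)) = 16079/(3/2) = 16079*(2/3) = 32158/3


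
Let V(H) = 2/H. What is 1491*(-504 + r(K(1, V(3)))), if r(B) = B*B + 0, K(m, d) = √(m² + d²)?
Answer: -2247931/3 ≈ -7.4931e+5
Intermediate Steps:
K(m, d) = √(d² + m²)
r(B) = B² (r(B) = B² + 0 = B²)
1491*(-504 + r(K(1, V(3)))) = 1491*(-504 + (√((2/3)² + 1²))²) = 1491*(-504 + (√((2*(⅓))² + 1))²) = 1491*(-504 + (√((⅔)² + 1))²) = 1491*(-504 + (√(4/9 + 1))²) = 1491*(-504 + (√(13/9))²) = 1491*(-504 + (√13/3)²) = 1491*(-504 + 13/9) = 1491*(-4523/9) = -2247931/3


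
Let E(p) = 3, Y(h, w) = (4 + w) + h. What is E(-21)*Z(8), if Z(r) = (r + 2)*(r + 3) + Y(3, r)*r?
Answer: 690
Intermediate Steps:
Y(h, w) = 4 + h + w
Z(r) = r*(7 + r) + (2 + r)*(3 + r) (Z(r) = (r + 2)*(r + 3) + (4 + 3 + r)*r = (2 + r)*(3 + r) + (7 + r)*r = (2 + r)*(3 + r) + r*(7 + r) = r*(7 + r) + (2 + r)*(3 + r))
E(-21)*Z(8) = 3*(6 + 2*8² + 12*8) = 3*(6 + 2*64 + 96) = 3*(6 + 128 + 96) = 3*230 = 690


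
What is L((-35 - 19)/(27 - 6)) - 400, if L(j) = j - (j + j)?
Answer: -2782/7 ≈ -397.43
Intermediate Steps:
L(j) = -j (L(j) = j - 2*j = -j)
L((-35 - 19)/(27 - 6)) - 400 = -(-35 - 19)/(27 - 6) - 400 = -(-54)/21 - 400 = -1*(-18/7) - 400 = 18/7 - 400 = -2782/7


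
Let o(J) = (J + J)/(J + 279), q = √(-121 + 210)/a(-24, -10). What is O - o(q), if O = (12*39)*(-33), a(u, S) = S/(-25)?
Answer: -4774338266/309139 - 5580*√89/309139 ≈ -15444.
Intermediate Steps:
a(u, S) = -S/25 (a(u, S) = S*(-1/25) = -S/25)
q = 5*√89/2 (q = √(-121 + 210)/((-1/25*(-10))) = √89/(⅖) = √89*(5/2) = 5*√89/2 ≈ 23.585)
o(J) = 2*J/(279 + J) (o(J) = (2*J)/(279 + J) = 2*J/(279 + J))
O = -15444 (O = 468*(-33) = -15444)
O - o(q) = -15444 - 2*5*√89/2/(279 + 5*√89/2) = -15444 - 5*√89/(279 + 5*√89/2)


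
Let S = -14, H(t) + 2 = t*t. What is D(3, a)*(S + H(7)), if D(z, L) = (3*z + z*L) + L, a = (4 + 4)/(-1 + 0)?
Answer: -759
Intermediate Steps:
H(t) = -2 + t² (H(t) = -2 + t*t = -2 + t²)
a = -8 (a = 8/(-1) = 8*(-1) = -8)
D(z, L) = L + 3*z + L*z (D(z, L) = (3*z + L*z) + L = L + 3*z + L*z)
D(3, a)*(S + H(7)) = (-8 + 3*3 - 8*3)*(-14 + (-2 + 7²)) = (-8 + 9 - 24)*(-14 + (-2 + 49)) = -23*(-14 + 47) = -23*33 = -759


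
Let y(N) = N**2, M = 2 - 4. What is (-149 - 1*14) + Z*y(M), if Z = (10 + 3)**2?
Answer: 513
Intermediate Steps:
M = -2
Z = 169 (Z = 13**2 = 169)
(-149 - 1*14) + Z*y(M) = (-149 - 1*14) + 169*(-2)**2 = (-149 - 14) + 169*4 = -163 + 676 = 513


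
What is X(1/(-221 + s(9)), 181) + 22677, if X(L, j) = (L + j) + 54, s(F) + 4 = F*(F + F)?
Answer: 1443455/63 ≈ 22912.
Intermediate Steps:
s(F) = -4 + 2*F² (s(F) = -4 + F*(F + F) = -4 + F*(2*F) = -4 + 2*F²)
X(L, j) = 54 + L + j
X(1/(-221 + s(9)), 181) + 22677 = (54 + 1/(-221 + (-4 + 2*9²)) + 181) + 22677 = (54 + 1/(-221 + (-4 + 2*81)) + 181) + 22677 = (54 + 1/(-221 + (-4 + 162)) + 181) + 22677 = (54 + 1/(-221 + 158) + 181) + 22677 = (54 + 1/(-63) + 181) + 22677 = (54 - 1/63 + 181) + 22677 = 14804/63 + 22677 = 1443455/63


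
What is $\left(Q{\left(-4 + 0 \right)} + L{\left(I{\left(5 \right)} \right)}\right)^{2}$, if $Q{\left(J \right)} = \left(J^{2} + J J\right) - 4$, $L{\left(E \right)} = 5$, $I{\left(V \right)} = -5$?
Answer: $1089$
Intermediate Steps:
$Q{\left(J \right)} = -4 + 2 J^{2}$ ($Q{\left(J \right)} = \left(J^{2} + J^{2}\right) - 4 = 2 J^{2} - 4 = -4 + 2 J^{2}$)
$\left(Q{\left(-4 + 0 \right)} + L{\left(I{\left(5 \right)} \right)}\right)^{2} = \left(\left(-4 + 2 \left(-4 + 0\right)^{2}\right) + 5\right)^{2} = \left(\left(-4 + 2 \left(-4\right)^{2}\right) + 5\right)^{2} = \left(\left(-4 + 2 \cdot 16\right) + 5\right)^{2} = \left(\left(-4 + 32\right) + 5\right)^{2} = \left(28 + 5\right)^{2} = 33^{2} = 1089$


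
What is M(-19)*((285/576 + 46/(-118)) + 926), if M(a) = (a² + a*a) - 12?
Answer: 3724275535/5664 ≈ 6.5753e+5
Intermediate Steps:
M(a) = -12 + 2*a² (M(a) = (a² + a²) - 12 = 2*a² - 12 = -12 + 2*a²)
M(-19)*((285/576 + 46/(-118)) + 926) = (-12 + 2*(-19)²)*((285/576 + 46/(-118)) + 926) = (-12 + 2*361)*((285*(1/576) + 46*(-1/118)) + 926) = (-12 + 722)*((95/192 - 23/59) + 926) = 710*(1189/11328 + 926) = 710*(10490917/11328) = 3724275535/5664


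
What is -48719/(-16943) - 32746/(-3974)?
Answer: 374212392/33665741 ≈ 11.116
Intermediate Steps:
-48719/(-16943) - 32746/(-3974) = -48719*(-1/16943) - 32746*(-1/3974) = 48719/16943 + 16373/1987 = 374212392/33665741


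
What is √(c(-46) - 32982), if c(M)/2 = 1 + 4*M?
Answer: 2*I*√8337 ≈ 182.61*I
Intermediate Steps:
c(M) = 2 + 8*M (c(M) = 2*(1 + 4*M) = 2 + 8*M)
√(c(-46) - 32982) = √((2 + 8*(-46)) - 32982) = √((2 - 368) - 32982) = √(-366 - 32982) = √(-33348) = 2*I*√8337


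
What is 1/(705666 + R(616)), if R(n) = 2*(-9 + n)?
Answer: 1/706880 ≈ 1.4147e-6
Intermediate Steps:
R(n) = -18 + 2*n
1/(705666 + R(616)) = 1/(705666 + (-18 + 2*616)) = 1/(705666 + (-18 + 1232)) = 1/(705666 + 1214) = 1/706880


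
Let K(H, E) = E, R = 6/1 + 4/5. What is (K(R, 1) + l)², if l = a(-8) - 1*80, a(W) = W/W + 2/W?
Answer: 97969/16 ≈ 6123.1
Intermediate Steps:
a(W) = 1 + 2/W
R = 34/5 (R = 6*1 + 4*(⅕) = 6 + ⅘ = 34/5 ≈ 6.8000)
l = -317/4 (l = (2 - 8)/(-8) - 1*80 = -⅛*(-6) - 80 = ¾ - 80 = -317/4 ≈ -79.250)
(K(R, 1) + l)² = (1 - 317/4)² = (-313/4)² = 97969/16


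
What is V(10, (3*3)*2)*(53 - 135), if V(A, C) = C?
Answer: -1476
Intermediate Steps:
V(10, (3*3)*2)*(53 - 135) = ((3*3)*2)*(53 - 135) = (9*2)*(-82) = 18*(-82) = -1476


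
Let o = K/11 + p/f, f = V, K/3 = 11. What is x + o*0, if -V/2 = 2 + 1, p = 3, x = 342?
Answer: 342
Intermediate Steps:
K = 33 (K = 3*11 = 33)
V = -6 (V = -2*(2 + 1) = -2*3 = -6)
f = -6
o = 5/2 (o = 33/11 + 3/(-6) = 33*(1/11) + 3*(-⅙) = 3 - ½ = 5/2 ≈ 2.5000)
x + o*0 = 342 + (5/2)*0 = 342 + 0 = 342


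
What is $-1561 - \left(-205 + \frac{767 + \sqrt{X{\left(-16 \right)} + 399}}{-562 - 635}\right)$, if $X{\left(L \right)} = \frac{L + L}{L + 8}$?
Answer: $- \frac{1622365}{1197} + \frac{\sqrt{403}}{1197} \approx -1355.3$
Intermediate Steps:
$X{\left(L \right)} = \frac{2 L}{8 + L}$
$-1561 - \left(-205 + \frac{767 + \sqrt{X{\left(-16 \right)} + 399}}{-562 - 635}\right) = -1561 + \left(205 - \frac{767 + \sqrt{2 \left(-16\right) \frac{1}{8 - 16} + 399}}{-562 - 635}\right) = -1561 + \left(205 - \frac{767 + \sqrt{2 \left(-16\right) \frac{1}{-8} + 399}}{-1197}\right) = -1561 + \left(205 - \left(767 + \sqrt{2 \left(-16\right) \left(- \frac{1}{8}\right) + 399}\right) \left(- \frac{1}{1197}\right)\right) = -1561 + \left(205 - \left(767 + \sqrt{4 + 399}\right) \left(- \frac{1}{1197}\right)\right) = -1561 + \left(205 - \left(767 + \sqrt{403}\right) \left(- \frac{1}{1197}\right)\right) = -1561 + \left(205 - \left(- \frac{767}{1197} - \frac{\sqrt{403}}{1197}\right)\right) = -1561 + \left(205 + \left(\frac{767}{1197} + \frac{\sqrt{403}}{1197}\right)\right) = -1561 + \left(\frac{246152}{1197} + \frac{\sqrt{403}}{1197}\right) = - \frac{1622365}{1197} + \frac{\sqrt{403}}{1197}$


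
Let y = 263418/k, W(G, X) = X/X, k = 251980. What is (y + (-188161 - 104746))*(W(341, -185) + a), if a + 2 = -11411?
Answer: 4896971634582/1465 ≈ 3.3426e+9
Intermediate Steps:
W(G, X) = 1
a = -11413 (a = -2 - 11411 = -11413)
y = 3063/2930 (y = 263418/251980 = 263418*(1/251980) = 3063/2930 ≈ 1.0454)
(y + (-188161 - 104746))*(W(341, -185) + a) = (3063/2930 + (-188161 - 104746))*(1 - 11413) = (3063/2930 - 292907)*(-11412) = -858214447/2930*(-11412) = 4896971634582/1465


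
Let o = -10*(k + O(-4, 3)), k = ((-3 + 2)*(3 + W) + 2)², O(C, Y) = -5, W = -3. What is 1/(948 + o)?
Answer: 1/958 ≈ 0.0010438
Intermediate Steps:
k = 4 (k = ((-3 + 2)*(3 - 3) + 2)² = (-1*0 + 2)² = (0 + 2)² = 2² = 4)
o = 10 (o = -10*(4 - 5) = -10*(-1) = 10)
1/(948 + o) = 1/(948 + 10) = 1/958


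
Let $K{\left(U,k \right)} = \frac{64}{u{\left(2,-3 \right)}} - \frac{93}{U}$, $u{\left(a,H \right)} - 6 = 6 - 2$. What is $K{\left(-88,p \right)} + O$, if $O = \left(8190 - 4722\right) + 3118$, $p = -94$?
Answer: $\frac{2901121}{440} \approx 6593.5$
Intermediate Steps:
$u{\left(a,H \right)} = 10$ ($u{\left(a,H \right)} = 6 + \left(6 - 2\right) = 6 + 4 = 10$)
$K{\left(U,k \right)} = \frac{32}{5} - \frac{93}{U}$ ($K{\left(U,k \right)} = \frac{64}{10} - \frac{93}{U} = 64 \cdot \frac{1}{10} - \frac{93}{U} = \frac{32}{5} - \frac{93}{U}$)
$O = 6586$ ($O = 3468 + 3118 = 6586$)
$K{\left(-88,p \right)} + O = \left(\frac{32}{5} - \frac{93}{-88}\right) + 6586 = \left(\frac{32}{5} - - \frac{93}{88}\right) + 6586 = \left(\frac{32}{5} + \frac{93}{88}\right) + 6586 = \frac{3281}{440} + 6586 = \frac{2901121}{440}$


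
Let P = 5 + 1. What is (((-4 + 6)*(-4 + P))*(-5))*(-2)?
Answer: 40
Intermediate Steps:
P = 6
(((-4 + 6)*(-4 + P))*(-5))*(-2) = (((-4 + 6)*(-4 + 6))*(-5))*(-2) = ((2*2)*(-5))*(-2) = (4*(-5))*(-2) = -20*(-2) = 40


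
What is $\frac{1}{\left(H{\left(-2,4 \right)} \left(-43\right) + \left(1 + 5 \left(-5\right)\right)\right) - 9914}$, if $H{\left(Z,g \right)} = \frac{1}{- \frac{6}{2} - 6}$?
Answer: $- \frac{9}{89399} \approx -0.00010067$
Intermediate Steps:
$H{\left(Z,g \right)} = - \frac{1}{9}$ ($H{\left(Z,g \right)} = \frac{1}{\left(-6\right) \frac{1}{2} - 6} = \frac{1}{-3 - 6} = \frac{1}{-9} = - \frac{1}{9}$)
$\frac{1}{\left(H{\left(-2,4 \right)} \left(-43\right) + \left(1 + 5 \left(-5\right)\right)\right) - 9914} = \frac{1}{\left(\left(- \frac{1}{9}\right) \left(-43\right) + \left(1 + 5 \left(-5\right)\right)\right) - 9914} = \frac{1}{\left(\frac{43}{9} + \left(1 - 25\right)\right) - 9914} = \frac{1}{\left(\frac{43}{9} - 24\right) - 9914} = \frac{1}{- \frac{173}{9} - 9914} = \frac{1}{- \frac{89399}{9}} = - \frac{9}{89399}$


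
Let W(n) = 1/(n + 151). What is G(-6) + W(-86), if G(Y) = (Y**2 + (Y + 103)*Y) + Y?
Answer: -35879/65 ≈ -551.98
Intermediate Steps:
W(n) = 1/(151 + n)
G(Y) = Y + Y**2 + Y*(103 + Y) (G(Y) = (Y**2 + (103 + Y)*Y) + Y = (Y**2 + Y*(103 + Y)) + Y = Y + Y**2 + Y*(103 + Y))
G(-6) + W(-86) = 2*(-6)*(52 - 6) + 1/(151 - 86) = 2*(-6)*46 + 1/65 = -552 + 1/65 = -35879/65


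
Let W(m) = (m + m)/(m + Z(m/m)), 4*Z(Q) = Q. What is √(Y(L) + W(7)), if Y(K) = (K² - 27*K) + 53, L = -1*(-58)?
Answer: √1558315/29 ≈ 43.046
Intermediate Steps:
L = 58
Y(K) = 53 + K² - 27*K
Z(Q) = Q/4
W(m) = 2*m/(¼ + m) (W(m) = (m + m)/(m + (m/m)/4) = (2*m)/(m + (¼)*1) = (2*m)/(m + ¼) = (2*m)/(¼ + m) = 2*m/(¼ + m))
√(Y(L) + W(7)) = √((53 + 58² - 27*58) + 8*7/(1 + 4*7)) = √((53 + 3364 - 1566) + 8*7/(1 + 28)) = √(1851 + 8*7/29) = √(1851 + 8*7*(1/29)) = √(1851 + 56/29) = √(53735/29) = √1558315/29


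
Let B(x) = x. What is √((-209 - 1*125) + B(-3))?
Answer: I*√337 ≈ 18.358*I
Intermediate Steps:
√((-209 - 1*125) + B(-3)) = √((-209 - 1*125) - 3) = √((-209 - 125) - 3) = √(-334 - 3) = √(-337) = I*√337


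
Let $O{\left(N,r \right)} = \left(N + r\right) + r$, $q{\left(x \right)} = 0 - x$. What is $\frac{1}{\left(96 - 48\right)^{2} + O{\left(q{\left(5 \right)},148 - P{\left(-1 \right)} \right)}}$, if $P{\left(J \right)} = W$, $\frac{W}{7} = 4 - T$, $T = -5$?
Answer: $\frac{1}{2469} \approx 0.00040502$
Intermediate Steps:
$W = 63$ ($W = 7 \left(4 - -5\right) = 7 \left(4 + 5\right) = 7 \cdot 9 = 63$)
$q{\left(x \right)} = - x$
$P{\left(J \right)} = 63$
$O{\left(N,r \right)} = N + 2 r$
$\frac{1}{\left(96 - 48\right)^{2} + O{\left(q{\left(5 \right)},148 - P{\left(-1 \right)} \right)}} = \frac{1}{\left(96 - 48\right)^{2} + \left(\left(-1\right) 5 + 2 \left(148 - 63\right)\right)} = \frac{1}{48^{2} - \left(5 - 2 \left(148 - 63\right)\right)} = \frac{1}{2304 + \left(-5 + 2 \cdot 85\right)} = \frac{1}{2304 + \left(-5 + 170\right)} = \frac{1}{2304 + 165} = \frac{1}{2469}$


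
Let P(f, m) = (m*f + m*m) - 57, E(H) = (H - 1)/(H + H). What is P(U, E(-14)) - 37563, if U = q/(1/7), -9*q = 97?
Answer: -88576625/2352 ≈ -37660.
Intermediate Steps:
q = -97/9 (q = -⅑*97 = -97/9 ≈ -10.778)
U = -679/9 (U = -97/(9*(1/7)) = -97/(9*⅐) = -97/9*7 = -679/9 ≈ -75.444)
E(H) = (-1 + H)/(2*H) (E(H) = (-1 + H)/((2*H)) = (-1 + H)*(1/(2*H)) = (-1 + H)/(2*H))
P(f, m) = -57 + m² + f*m (P(f, m) = (f*m + m²) - 57 = (m² + f*m) - 57 = -57 + m² + f*m)
P(U, E(-14)) - 37563 = (-57 + ((½)*(-1 - 14)/(-14))² - 679*(-1 - 14)/(18*(-14))) - 37563 = (-57 + ((½)*(-1/14)*(-15))² - 679*(-1)*(-15)/(18*14)) - 37563 = (-57 + (15/28)² - 679/9*15/28) - 37563 = (-57 + 225/784 - 485/12) - 37563 = -228449/2352 - 37563 = -88576625/2352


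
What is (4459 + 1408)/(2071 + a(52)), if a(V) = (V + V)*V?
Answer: 5867/7479 ≈ 0.78446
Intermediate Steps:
a(V) = 2*V**2 (a(V) = (2*V)*V = 2*V**2)
(4459 + 1408)/(2071 + a(52)) = (4459 + 1408)/(2071 + 2*52**2) = 5867/(2071 + 2*2704) = 5867/(2071 + 5408) = 5867/7479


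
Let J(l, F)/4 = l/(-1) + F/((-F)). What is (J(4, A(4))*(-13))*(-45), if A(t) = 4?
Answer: -11700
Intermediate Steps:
J(l, F) = -4 - 4*l (J(l, F) = 4*(l/(-1) + F/((-F))) = 4*(l*(-1) + F*(-1/F)) = 4*(-l - 1) = 4*(-1 - l) = -4 - 4*l)
(J(4, A(4))*(-13))*(-45) = ((-4 - 4*4)*(-13))*(-45) = ((-4 - 16)*(-13))*(-45) = -20*(-13)*(-45) = 260*(-45) = -11700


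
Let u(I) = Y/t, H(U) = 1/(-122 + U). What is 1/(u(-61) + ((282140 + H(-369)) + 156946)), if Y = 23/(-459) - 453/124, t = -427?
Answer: 11932837812/5239542102709189 ≈ 2.2775e-6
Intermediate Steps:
Y = -210779/56916 (Y = 23*(-1/459) - 453*1/124 = -23/459 - 453/124 = -210779/56916 ≈ -3.7033)
u(I) = 210779/24303132 (u(I) = -210779/56916/(-427) = -210779/56916*(-1/427) = 210779/24303132)
1/(u(-61) + ((282140 + H(-369)) + 156946)) = 1/(210779/24303132 + ((282140 + 1/(-122 - 369)) + 156946)) = 1/(210779/24303132 + ((282140 + 1/(-491)) + 156946)) = 1/(210779/24303132 + ((282140 - 1/491) + 156946)) = 1/(210779/24303132 + (138530739/491 + 156946)) = 1/(210779/24303132 + 215591225/491) = 1/(5239542102709189/11932837812) = 11932837812/5239542102709189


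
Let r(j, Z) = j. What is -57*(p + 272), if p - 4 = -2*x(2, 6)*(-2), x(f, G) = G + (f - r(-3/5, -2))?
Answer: -88464/5 ≈ -17693.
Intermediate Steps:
x(f, G) = ⅗ + G + f (x(f, G) = G + (f - (-3)/5) = G + (f - 1*(-⅗)) = G + (f + ⅗) = G + (⅗ + f) = ⅗ + G + f)
p = 192/5 (p = 4 - 2*(⅗ + 6 + 2)*(-2) = 4 - 2*43/5*(-2) = 4 - 86/5*(-2) = 4 + 172/5 = 192/5 ≈ 38.400)
-57*(p + 272) = -57*(192/5 + 272) = -57*1552/5 = -88464/5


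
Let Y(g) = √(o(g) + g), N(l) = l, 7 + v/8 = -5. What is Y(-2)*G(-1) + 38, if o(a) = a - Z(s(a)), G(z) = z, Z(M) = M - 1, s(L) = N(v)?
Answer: 38 - √93 ≈ 28.356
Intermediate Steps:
v = -96 (v = -56 + 8*(-5) = -56 - 40 = -96)
s(L) = -96
Z(M) = -1 + M
o(a) = 97 + a (o(a) = a - (-1 - 96) = a - 1*(-97) = a + 97 = 97 + a)
Y(g) = √(97 + 2*g) (Y(g) = √((97 + g) + g) = √(97 + 2*g))
Y(-2)*G(-1) + 38 = √(97 + 2*(-2))*(-1) + 38 = √(97 - 4)*(-1) + 38 = √93*(-1) + 38 = -√93 + 38 = 38 - √93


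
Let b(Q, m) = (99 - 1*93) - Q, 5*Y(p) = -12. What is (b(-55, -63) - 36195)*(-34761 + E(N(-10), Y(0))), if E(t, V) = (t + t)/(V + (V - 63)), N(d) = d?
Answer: 425798683786/339 ≈ 1.2560e+9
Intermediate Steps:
Y(p) = -12/5 (Y(p) = (⅕)*(-12) = -12/5)
E(t, V) = 2*t/(-63 + 2*V) (E(t, V) = (2*t)/(V + (-63 + V)) = (2*t)/(-63 + 2*V) = 2*t/(-63 + 2*V))
b(Q, m) = 6 - Q (b(Q, m) = (99 - 93) - Q = 6 - Q)
(b(-55, -63) - 36195)*(-34761 + E(N(-10), Y(0))) = ((6 - 1*(-55)) - 36195)*(-34761 + 2*(-10)/(-63 + 2*(-12/5))) = ((6 + 55) - 36195)*(-34761 + 2*(-10)/(-63 - 24/5)) = (61 - 36195)*(-34761 + 2*(-10)/(-339/5)) = -36134*(-34761 + 2*(-10)*(-5/339)) = -36134*(-34761 + 100/339) = -36134*(-11783879/339) = 425798683786/339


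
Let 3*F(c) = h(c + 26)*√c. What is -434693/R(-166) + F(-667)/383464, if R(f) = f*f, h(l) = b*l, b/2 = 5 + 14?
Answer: -434693/27556 - 12179*I*√667/575196 ≈ -15.775 - 0.54684*I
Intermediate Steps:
b = 38 (b = 2*(5 + 14) = 2*19 = 38)
h(l) = 38*l
R(f) = f²
F(c) = √c*(988 + 38*c)/3 (F(c) = ((38*(c + 26))*√c)/3 = ((38*(26 + c))*√c)/3 = ((988 + 38*c)*√c)/3 = (√c*(988 + 38*c))/3 = √c*(988 + 38*c)/3)
-434693/R(-166) + F(-667)/383464 = -434693/((-166)²) + (38*√(-667)*(26 - 667)/3)/383464 = -434693/27556 + ((38/3)*(I*√667)*(-641))*(1/383464) = -434693*1/27556 - 24358*I*√667/3*(1/383464) = -434693/27556 - 12179*I*√667/575196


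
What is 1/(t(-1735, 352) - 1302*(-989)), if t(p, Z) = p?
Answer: 1/1285943 ≈ 7.7764e-7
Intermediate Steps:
1/(t(-1735, 352) - 1302*(-989)) = 1/(-1735 - 1302*(-989)) = 1/(-1735 + 1287678) = 1/1285943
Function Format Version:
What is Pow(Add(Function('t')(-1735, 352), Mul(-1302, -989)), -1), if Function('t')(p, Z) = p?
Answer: Rational(1, 1285943) ≈ 7.7764e-7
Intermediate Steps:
Pow(Add(Function('t')(-1735, 352), Mul(-1302, -989)), -1) = Pow(Add(-1735, Mul(-1302, -989)), -1) = Pow(Add(-1735, 1287678), -1) = Pow(1285943, -1) = Rational(1, 1285943)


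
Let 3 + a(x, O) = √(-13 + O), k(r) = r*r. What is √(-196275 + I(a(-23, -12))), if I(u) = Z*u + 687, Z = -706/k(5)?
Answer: √(-4887582 - 3530*I)/5 ≈ 0.15967 - 442.16*I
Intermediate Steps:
k(r) = r²
a(x, O) = -3 + √(-13 + O)
Z = -706/25 (Z = -706/(5²) = -706/25 ≈ -28.240)
I(u) = 687 - 706*u/25 (I(u) = -706*u/25 + 687 = 687 - 706*u/25)
√(-196275 + I(a(-23, -12))) = √(-196275 + (687 - 706*(-3 + √(-13 - 12))/25)) = √(-196275 + (687 - 706*(-3 + √(-25))/25)) = √(-196275 + (687 - 706*(-3 + 5*I)/25)) = √(-196275 + (687 + (2118/25 - 706*I/5))) = √(-196275 + (19293/25 - 706*I/5)) = √(-4887582/25 - 706*I/5)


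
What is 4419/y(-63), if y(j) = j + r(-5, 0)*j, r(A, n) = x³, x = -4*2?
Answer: 491/3577 ≈ 0.13727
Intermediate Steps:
x = -8
r(A, n) = -512 (r(A, n) = (-8)³ = -512)
y(j) = -511*j (y(j) = j - 512*j = -511*j)
4419/y(-63) = 4419/((-511*(-63))) = 4419/32193 = 4419*(1/32193) = 491/3577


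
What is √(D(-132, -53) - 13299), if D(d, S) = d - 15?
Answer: 9*I*√166 ≈ 115.96*I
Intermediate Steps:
D(d, S) = -15 + d
√(D(-132, -53) - 13299) = √((-15 - 132) - 13299) = √(-147 - 13299) = √(-13446) = 9*I*√166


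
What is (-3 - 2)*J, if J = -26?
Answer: 130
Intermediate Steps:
(-3 - 2)*J = (-3 - 2)*(-26) = -5*(-26) = 130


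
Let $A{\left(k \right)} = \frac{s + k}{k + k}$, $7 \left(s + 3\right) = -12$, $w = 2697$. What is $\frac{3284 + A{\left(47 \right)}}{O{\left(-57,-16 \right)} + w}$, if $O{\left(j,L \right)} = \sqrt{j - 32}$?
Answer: $\frac{1457167524}{1196556221} - \frac{540292 i \sqrt{89}}{1196556221} \approx 1.2178 - 0.0042598 i$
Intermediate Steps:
$s = - \frac{33}{7}$ ($s = -3 + \frac{1}{7} \left(-12\right) = -3 - \frac{12}{7} = - \frac{33}{7} \approx -4.7143$)
$A{\left(k \right)} = \frac{- \frac{33}{7} + k}{2 k}$ ($A{\left(k \right)} = \frac{- \frac{33}{7} + k}{k + k} = \frac{- \frac{33}{7} + k}{2 k}$)
$O{\left(j,L \right)} = \sqrt{-32 + j}$
$\frac{3284 + A{\left(47 \right)}}{O{\left(-57,-16 \right)} + w} = \frac{3284 + \frac{-33 + 7 \cdot 47}{14 \cdot 47}}{\sqrt{-32 - 57} + 2697} = \frac{3284 + \frac{1}{14} \cdot \frac{1}{47} \left(-33 + 329\right)}{\sqrt{-89} + 2697} = \frac{3284 + \frac{1}{14} \cdot \frac{1}{47} \cdot 296}{i \sqrt{89} + 2697} = \frac{3284 + \frac{148}{329}}{2697 + i \sqrt{89}} = \frac{1080584}{329 \left(2697 + i \sqrt{89}\right)}$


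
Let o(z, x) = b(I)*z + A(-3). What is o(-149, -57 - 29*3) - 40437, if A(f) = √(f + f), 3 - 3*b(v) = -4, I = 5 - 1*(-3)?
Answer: -122354/3 + I*√6 ≈ -40785.0 + 2.4495*I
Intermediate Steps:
I = 8 (I = 5 + 3 = 8)
b(v) = 7/3 (b(v) = 1 - ⅓*(-4) = 1 + 4/3 = 7/3)
A(f) = √2*√f (A(f) = √(2*f) = √2*√f)
o(z, x) = 7*z/3 + I*√6 (o(z, x) = 7*z/3 + √2*√(-3) = 7*z/3 + √2*(I*√3) = 7*z/3 + I*√6)
o(-149, -57 - 29*3) - 40437 = ((7/3)*(-149) + I*√6) - 40437 = (-1043/3 + I*√6) - 40437 = -122354/3 + I*√6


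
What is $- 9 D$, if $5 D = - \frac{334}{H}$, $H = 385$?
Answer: $\frac{3006}{1925} \approx 1.5616$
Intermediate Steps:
$D = - \frac{334}{1925}$ ($D = \frac{\left(-334\right) \frac{1}{385}}{5} = \frac{1}{5} \left(- \frac{334}{385}\right) = - \frac{334}{1925} \approx -0.17351$)
$- 9 D = \left(-9\right) \left(- \frac{334}{1925}\right) = \frac{3006}{1925}$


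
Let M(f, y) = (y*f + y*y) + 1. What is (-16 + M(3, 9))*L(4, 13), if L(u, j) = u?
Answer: 372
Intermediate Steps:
M(f, y) = 1 + y² + f*y (M(f, y) = (f*y + y²) + 1 = (y² + f*y) + 1 = 1 + y² + f*y)
(-16 + M(3, 9))*L(4, 13) = (-16 + (1 + 9² + 3*9))*4 = (-16 + (1 + 81 + 27))*4 = (-16 + 109)*4 = 93*4 = 372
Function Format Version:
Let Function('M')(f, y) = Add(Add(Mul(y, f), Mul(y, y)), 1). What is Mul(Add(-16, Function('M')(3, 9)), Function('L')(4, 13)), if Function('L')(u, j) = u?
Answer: 372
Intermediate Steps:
Function('M')(f, y) = Add(1, Pow(y, 2), Mul(f, y)) (Function('M')(f, y) = Add(Add(Mul(f, y), Pow(y, 2)), 1) = Add(Add(Pow(y, 2), Mul(f, y)), 1) = Add(1, Pow(y, 2), Mul(f, y)))
Mul(Add(-16, Function('M')(3, 9)), Function('L')(4, 13)) = Mul(Add(-16, Add(1, Pow(9, 2), Mul(3, 9))), 4) = Mul(Add(-16, Add(1, 81, 27)), 4) = Mul(Add(-16, 109), 4) = Mul(93, 4) = 372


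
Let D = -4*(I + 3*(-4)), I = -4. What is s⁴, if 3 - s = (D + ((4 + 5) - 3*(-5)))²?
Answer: 3590775636532561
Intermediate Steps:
D = 64 (D = -4*(-4 + 3*(-4)) = -4*(-4 - 12) = -4*(-16) = 64)
s = -7741 (s = 3 - (64 + ((4 + 5) - 3*(-5)))² = 3 - (64 + (9 + 15))² = 3 - (64 + 24)² = 3 - 1*88² = 3 - 1*7744 = 3 - 7744 = -7741)
s⁴ = (-7741)⁴ = 3590775636532561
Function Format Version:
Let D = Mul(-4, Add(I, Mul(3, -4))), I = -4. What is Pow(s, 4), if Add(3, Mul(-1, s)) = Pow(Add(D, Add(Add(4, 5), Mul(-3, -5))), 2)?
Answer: 3590775636532561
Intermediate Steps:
D = 64 (D = Mul(-4, Add(-4, Mul(3, -4))) = Mul(-4, Add(-4, -12)) = Mul(-4, -16) = 64)
s = -7741 (s = Add(3, Mul(-1, Pow(Add(64, Add(Add(4, 5), Mul(-3, -5))), 2))) = Add(3, Mul(-1, Pow(Add(64, Add(9, 15)), 2))) = Add(3, Mul(-1, Pow(Add(64, 24), 2))) = Add(3, Mul(-1, Pow(88, 2))) = Add(3, Mul(-1, 7744)) = Add(3, -7744) = -7741)
Pow(s, 4) = Pow(-7741, 4) = 3590775636532561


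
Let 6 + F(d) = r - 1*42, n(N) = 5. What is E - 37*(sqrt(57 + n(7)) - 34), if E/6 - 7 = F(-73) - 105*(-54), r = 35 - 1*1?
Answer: 35236 - 37*sqrt(62) ≈ 34945.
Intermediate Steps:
r = 34 (r = 35 - 1 = 34)
F(d) = -14 (F(d) = -6 + (34 - 1*42) = -6 + (34 - 42) = -6 - 8 = -14)
E = 33978 (E = 42 + 6*(-14 - 105*(-54)) = 42 + 6*(-14 + 5670) = 42 + 6*5656 = 42 + 33936 = 33978)
E - 37*(sqrt(57 + n(7)) - 34) = 33978 - 37*(sqrt(57 + 5) - 34) = 33978 - 37*(sqrt(62) - 34) = 33978 - 37*(-34 + sqrt(62)) = 33978 - (-1258 + 37*sqrt(62)) = 33978 + (1258 - 37*sqrt(62)) = 35236 - 37*sqrt(62)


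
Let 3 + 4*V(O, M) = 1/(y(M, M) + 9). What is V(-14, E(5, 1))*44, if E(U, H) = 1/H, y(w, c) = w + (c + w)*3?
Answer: -517/16 ≈ -32.313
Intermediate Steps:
y(w, c) = 3*c + 4*w (y(w, c) = w + (3*c + 3*w) = 3*c + 4*w)
V(O, M) = -¾ + 1/(4*(9 + 7*M)) (V(O, M) = -¾ + 1/(4*((3*M + 4*M) + 9)) = -¾ + 1/(4*(7*M + 9)) = -¾ + 1/(4*(9 + 7*M)))
V(-14, E(5, 1))*44 = ((-26 - 21/1)/(4*(9 + 7/1)))*44 = ((-26 - 21*1)/(4*(9 + 7*1)))*44 = ((-26 - 21)/(4*(9 + 7)))*44 = ((¼)*(-47)/16)*44 = ((¼)*(1/16)*(-47))*44 = -47/64*44 = -517/16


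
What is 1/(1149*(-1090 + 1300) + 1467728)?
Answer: 1/1709018 ≈ 5.8513e-7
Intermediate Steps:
1/(1149*(-1090 + 1300) + 1467728) = 1/(1149*210 + 1467728) = 1/(241290 + 1467728) = 1/1709018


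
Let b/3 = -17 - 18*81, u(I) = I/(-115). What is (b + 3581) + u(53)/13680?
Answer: -1327780853/1573200 ≈ -844.00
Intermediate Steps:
u(I) = -I/115 (u(I) = I*(-1/115) = -I/115)
b = -4425 (b = 3*(-17 - 18*81) = 3*(-17 - 1458) = 3*(-1475) = -4425)
(b + 3581) + u(53)/13680 = (-4425 + 3581) - 1/115*53/13680 = -844 - 53/115*1/13680 = -844 - 53/1573200 = -1327780853/1573200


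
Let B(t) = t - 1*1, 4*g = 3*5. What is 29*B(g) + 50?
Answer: 519/4 ≈ 129.75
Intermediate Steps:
g = 15/4 (g = (3*5)/4 = (¼)*15 = 15/4 ≈ 3.7500)
B(t) = -1 + t (B(t) = t - 1 = -1 + t)
29*B(g) + 50 = 29*(-1 + 15/4) + 50 = 29*(11/4) + 50 = 319/4 + 50 = 519/4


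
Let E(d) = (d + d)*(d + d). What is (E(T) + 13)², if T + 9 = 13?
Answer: 5929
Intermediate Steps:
T = 4 (T = -9 + 13 = 4)
E(d) = 4*d² (E(d) = (2*d)*(2*d) = 4*d²)
(E(T) + 13)² = (4*4² + 13)² = (4*16 + 13)² = (64 + 13)² = 77² = 5929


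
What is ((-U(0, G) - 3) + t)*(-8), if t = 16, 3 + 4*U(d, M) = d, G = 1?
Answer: -110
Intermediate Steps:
U(d, M) = -¾ + d/4
((-U(0, G) - 3) + t)*(-8) = ((-(-¾ + (¼)*0) - 3) + 16)*(-8) = ((-(-¾ + 0) - 3) + 16)*(-8) = ((-1*(-¾) - 3) + 16)*(-8) = ((¾ - 3) + 16)*(-8) = (-9/4 + 16)*(-8) = (55/4)*(-8) = -110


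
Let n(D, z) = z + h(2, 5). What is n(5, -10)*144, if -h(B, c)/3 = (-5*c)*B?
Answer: 20160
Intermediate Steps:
h(B, c) = 15*B*c (h(B, c) = -3*(-5*c)*B = -(-15)*B*c = 15*B*c)
n(D, z) = 150 + z (n(D, z) = z + 15*2*5 = z + 150 = 150 + z)
n(5, -10)*144 = (150 - 10)*144 = 140*144 = 20160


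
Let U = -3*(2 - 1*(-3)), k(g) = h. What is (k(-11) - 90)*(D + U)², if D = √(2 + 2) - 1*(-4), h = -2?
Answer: -7452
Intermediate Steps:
k(g) = -2
D = 6 (D = √4 + 4 = 2 + 4 = 6)
U = -15 (U = -3*(2 + 3) = -3*5 = -15)
(k(-11) - 90)*(D + U)² = (-2 - 90)*(6 - 15)² = -92*(-9)² = -92*81 = -7452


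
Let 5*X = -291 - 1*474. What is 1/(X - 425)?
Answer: -1/578 ≈ -0.0017301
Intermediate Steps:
X = -153 (X = (-291 - 1*474)/5 = (-291 - 474)/5 = (⅕)*(-765) = -153)
1/(X - 425) = 1/(-153 - 425) = 1/(-578) = -1/578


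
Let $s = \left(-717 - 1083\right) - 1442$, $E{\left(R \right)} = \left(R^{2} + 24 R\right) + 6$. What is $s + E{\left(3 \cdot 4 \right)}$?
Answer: $-2804$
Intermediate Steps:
$E{\left(R \right)} = 6 + R^{2} + 24 R$
$s = -3242$ ($s = -1800 - 1442 = -3242$)
$s + E{\left(3 \cdot 4 \right)} = -3242 + \left(6 + \left(3 \cdot 4\right)^{2} + 24 \cdot 3 \cdot 4\right) = -3242 + \left(6 + 12^{2} + 24 \cdot 12\right) = -3242 + \left(6 + 144 + 288\right) = -3242 + 438 = -2804$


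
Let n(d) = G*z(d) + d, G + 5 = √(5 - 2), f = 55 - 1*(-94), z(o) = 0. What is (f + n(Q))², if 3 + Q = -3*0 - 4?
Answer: 20164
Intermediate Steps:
f = 149 (f = 55 + 94 = 149)
G = -5 + √3 (G = -5 + √(5 - 2) = -5 + √3 ≈ -3.2679)
Q = -7 (Q = -3 + (-3*0 - 4) = -3 + (0 - 4) = -3 - 4 = -7)
n(d) = d (n(d) = (-5 + √3)*0 + d = 0 + d = d)
(f + n(Q))² = (149 - 7)² = 142² = 20164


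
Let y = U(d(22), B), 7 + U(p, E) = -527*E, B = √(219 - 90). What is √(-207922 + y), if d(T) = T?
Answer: √(-207929 - 527*√129) ≈ 462.51*I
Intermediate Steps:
B = √129 ≈ 11.358
U(p, E) = -7 - 527*E
y = -7 - 527*√129 ≈ -5992.6
√(-207922 + y) = √(-207922 + (-7 - 527*√129)) = √(-207929 - 527*√129)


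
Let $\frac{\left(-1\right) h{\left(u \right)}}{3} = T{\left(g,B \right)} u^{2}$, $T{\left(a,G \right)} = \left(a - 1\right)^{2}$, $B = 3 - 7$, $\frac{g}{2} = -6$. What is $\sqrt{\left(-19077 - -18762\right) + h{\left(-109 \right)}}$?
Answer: $i \sqrt{6023982} \approx 2454.4 i$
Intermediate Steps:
$g = -12$ ($g = 2 \left(-6\right) = -12$)
$B = -4$ ($B = 3 - 7 = -4$)
$T{\left(a,G \right)} = \left(-1 + a\right)^{2}$
$h{\left(u \right)} = - 507 u^{2}$ ($h{\left(u \right)} = - 3 \left(-1 - 12\right)^{2} u^{2} = - 3 \left(-13\right)^{2} u^{2} = - 3 \cdot 169 u^{2} = - 507 u^{2}$)
$\sqrt{\left(-19077 - -18762\right) + h{\left(-109 \right)}} = \sqrt{\left(-19077 - -18762\right) - 507 \left(-109\right)^{2}} = \sqrt{\left(-19077 + 18762\right) - 6023667} = \sqrt{-315 - 6023667} = \sqrt{-6023982} = i \sqrt{6023982}$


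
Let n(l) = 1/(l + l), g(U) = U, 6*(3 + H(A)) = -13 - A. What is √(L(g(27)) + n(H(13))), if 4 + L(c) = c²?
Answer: √350867/22 ≈ 26.925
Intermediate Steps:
H(A) = -31/6 - A/6 (H(A) = -3 + (-13 - A)/6 = -3 + (-13/6 - A/6) = -31/6 - A/6)
L(c) = -4 + c²
n(l) = 1/(2*l)
√(L(g(27)) + n(H(13))) = √((-4 + 27²) + 1/(2*(-31/6 - ⅙*13))) = √((-4 + 729) + 1/(2*(-31/6 - 13/6))) = √(725 + 1/(2*(-22/3))) = √(725 + (½)*(-3/22)) = √(725 - 3/44) = √(31897/44) = √350867/22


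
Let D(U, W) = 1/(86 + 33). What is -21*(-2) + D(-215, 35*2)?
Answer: 4999/119 ≈ 42.008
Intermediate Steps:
D(U, W) = 1/119
-21*(-2) + D(-215, 35*2) = -21*(-2) + 1/119 = 42 + 1/119 = 4999/119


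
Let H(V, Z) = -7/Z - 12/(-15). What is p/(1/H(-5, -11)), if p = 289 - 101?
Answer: 14852/55 ≈ 270.04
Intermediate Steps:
H(V, Z) = 4/5 - 7/Z (H(V, Z) = -7/Z - 12*(-1/15) = -7/Z + 4/5 = 4/5 - 7/Z)
p = 188
p/(1/H(-5, -11)) = 188/(1/(4/5 - 7/(-11))) = 188/(1/(4/5 - 7*(-1/11))) = 188/(1/(4/5 + 7/11)) = 188/(1/(79/55)) = 188/(55/79) = 188*(79/55) = 14852/55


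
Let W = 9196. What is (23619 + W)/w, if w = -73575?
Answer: -6563/14715 ≈ -0.44601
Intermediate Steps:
(23619 + W)/w = (23619 + 9196)/(-73575) = 32815*(-1/73575) = -6563/14715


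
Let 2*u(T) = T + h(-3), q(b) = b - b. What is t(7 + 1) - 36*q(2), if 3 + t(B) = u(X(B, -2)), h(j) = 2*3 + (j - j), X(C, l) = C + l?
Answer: 3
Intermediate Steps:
q(b) = 0
h(j) = 6 (h(j) = 6 + 0 = 6)
u(T) = 3 + T/2 (u(T) = (T + 6)/2 = (6 + T)/2 = 3 + T/2)
t(B) = -1 + B/2 (t(B) = -3 + (3 + (B - 2)/2) = -3 + (3 + (-2 + B)/2) = -3 + (3 + (-1 + B/2)) = -3 + (2 + B/2) = -1 + B/2)
t(7 + 1) - 36*q(2) = (-1 + (7 + 1)/2) - 36*0 = (-1 + (½)*8) + 0 = (-1 + 4) + 0 = 3 + 0 = 3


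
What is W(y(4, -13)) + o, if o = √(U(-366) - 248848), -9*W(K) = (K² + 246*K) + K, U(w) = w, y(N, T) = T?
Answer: 338 + 7*I*√5086 ≈ 338.0 + 499.21*I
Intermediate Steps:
W(K) = -247*K/9 - K²/9 (W(K) = -((K² + 246*K) + K)/9 = -(K² + 247*K)/9 = -247*K/9 - K²/9)
o = 7*I*√5086 (o = √(-366 - 248848) = √(-249214) = 7*I*√5086 ≈ 499.21*I)
W(y(4, -13)) + o = -⅑*(-13)*(247 - 13) + 7*I*√5086 = -⅑*(-13)*234 + 7*I*√5086 = 338 + 7*I*√5086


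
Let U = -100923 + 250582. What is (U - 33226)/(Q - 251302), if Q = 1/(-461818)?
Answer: -53770855194/116055787037 ≈ -0.46332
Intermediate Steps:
U = 149659
Q = -1/461818 ≈ -2.1654e-6
(U - 33226)/(Q - 251302) = (149659 - 33226)/(-1/461818 - 251302) = 116433/(-116055787037/461818) = 116433*(-461818/116055787037) = -53770855194/116055787037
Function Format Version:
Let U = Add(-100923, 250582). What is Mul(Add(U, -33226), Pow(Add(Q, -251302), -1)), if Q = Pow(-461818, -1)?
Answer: Rational(-53770855194, 116055787037) ≈ -0.46332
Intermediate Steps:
U = 149659
Q = Rational(-1, 461818) ≈ -2.1654e-6
Mul(Add(U, -33226), Pow(Add(Q, -251302), -1)) = Mul(Add(149659, -33226), Pow(Add(Rational(-1, 461818), -251302), -1)) = Mul(116433, Pow(Rational(-116055787037, 461818), -1)) = Mul(116433, Rational(-461818, 116055787037)) = Rational(-53770855194, 116055787037)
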